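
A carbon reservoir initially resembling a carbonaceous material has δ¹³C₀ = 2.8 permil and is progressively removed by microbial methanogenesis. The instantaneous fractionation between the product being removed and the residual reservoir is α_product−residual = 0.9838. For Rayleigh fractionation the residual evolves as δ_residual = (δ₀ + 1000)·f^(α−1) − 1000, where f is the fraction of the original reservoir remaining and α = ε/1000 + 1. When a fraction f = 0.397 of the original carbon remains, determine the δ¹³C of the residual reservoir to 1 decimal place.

Rayleigh residual: δ_res = (δ₀ + 1000)·f^(α−1) − 1000
α − 1 = -0.01620
f^(α−1) = 0.397^(-0.01620) = 1.015078
δ_res = (2.8 + 1000) × 1.015078 − 1000 = 1017.921 − 1000 = 17.92 permil

17.9 permil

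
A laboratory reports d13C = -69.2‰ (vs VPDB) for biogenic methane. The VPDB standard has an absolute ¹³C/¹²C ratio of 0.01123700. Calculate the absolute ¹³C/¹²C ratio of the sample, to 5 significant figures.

0.010459

R_sample = R_standard × (d13C/1000 + 1)
R_sample = 0.01123700 × (-69.2/1000 + 1) = 0.01123700 × 0.930800
R_sample = 0.0104594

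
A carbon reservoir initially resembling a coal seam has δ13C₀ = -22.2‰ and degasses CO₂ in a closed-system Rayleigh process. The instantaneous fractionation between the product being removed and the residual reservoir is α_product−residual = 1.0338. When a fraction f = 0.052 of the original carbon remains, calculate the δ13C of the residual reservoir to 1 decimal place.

-115.2‰

Rayleigh residual: δ_res = (δ₀ + 1000)·f^(α−1) − 1000
α − 1 = 0.03380
f^(α−1) = 0.052^(0.03380) = 0.904901
δ_res = (-22.2 + 1000) × 0.904901 − 1000 = 884.812 − 1000 = -115.19‰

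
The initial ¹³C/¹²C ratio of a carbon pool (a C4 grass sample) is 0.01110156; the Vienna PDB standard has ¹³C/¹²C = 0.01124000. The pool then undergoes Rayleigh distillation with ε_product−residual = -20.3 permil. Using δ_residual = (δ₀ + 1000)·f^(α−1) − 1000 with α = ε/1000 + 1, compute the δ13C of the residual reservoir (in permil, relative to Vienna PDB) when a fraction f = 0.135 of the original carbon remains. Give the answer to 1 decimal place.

28.7 permil

δ₀ = (0.01110156/0.01124000 − 1)×1000 = (0.987683 − 1)×1000 = -12.317 permil
α − 1 = ε/1000 = -0.0203
f^(α−1) = 0.135^(-0.0203) = 1.041488
δ_res = (-12.317 + 1000) × 1.041488 − 1000 = 1028.660 − 1000 = 28.66 permil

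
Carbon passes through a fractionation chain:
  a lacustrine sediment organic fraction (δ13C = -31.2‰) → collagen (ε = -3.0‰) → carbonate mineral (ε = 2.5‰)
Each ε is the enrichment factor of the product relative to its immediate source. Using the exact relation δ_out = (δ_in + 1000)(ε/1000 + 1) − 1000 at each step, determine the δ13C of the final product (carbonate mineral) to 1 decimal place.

step 1: δ = (-31.20 + 1000)·(-3.0/1000 + 1) − 1000 = -34.11‰
step 2: δ = (-34.11 + 1000)·(2.5/1000 + 1) − 1000 = -31.69‰

-31.7‰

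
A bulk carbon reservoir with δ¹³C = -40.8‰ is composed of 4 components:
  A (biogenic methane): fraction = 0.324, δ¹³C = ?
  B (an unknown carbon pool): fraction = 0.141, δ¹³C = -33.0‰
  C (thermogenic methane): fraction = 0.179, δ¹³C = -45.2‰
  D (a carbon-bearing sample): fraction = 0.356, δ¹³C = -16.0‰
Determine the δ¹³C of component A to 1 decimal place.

-69.0‰

Isotope mass balance: δ_bulk = Σ fᵢ·δᵢ.
-40.8 = 0.324×δ_A + 0.141×(-33.0) + 0.179×(-45.2) + 0.356×(-16.0)
0.324·δ_A = -40.8 − (-18.440) = -22.360
δ_A = -22.360 / 0.324 = -69.01‰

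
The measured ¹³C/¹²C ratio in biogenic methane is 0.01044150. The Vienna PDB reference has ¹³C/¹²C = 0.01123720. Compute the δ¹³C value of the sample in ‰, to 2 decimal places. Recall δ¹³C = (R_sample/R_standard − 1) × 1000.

-70.81‰

δ¹³C = (R_sample / R_standard − 1) × 1000
R_sample / R_standard = 0.01044150 / 0.01123720 = 0.929191
δ¹³C = (0.929191 − 1) × 1000 = -70.809‰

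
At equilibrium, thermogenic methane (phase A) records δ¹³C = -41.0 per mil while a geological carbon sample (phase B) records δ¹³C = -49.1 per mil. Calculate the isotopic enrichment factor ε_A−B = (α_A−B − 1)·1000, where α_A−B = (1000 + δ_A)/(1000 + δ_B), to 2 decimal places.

α_A−B = (1000 + -41.0) / (1000 + -49.1) = 959.0 / 950.9 = 1.008518
ε_A−B = (1.008518 − 1) × 1000 = 8.518 per mil
(The approximation ε ≈ δ_A − δ_B would give 8.1 per mil.)

8.52 per mil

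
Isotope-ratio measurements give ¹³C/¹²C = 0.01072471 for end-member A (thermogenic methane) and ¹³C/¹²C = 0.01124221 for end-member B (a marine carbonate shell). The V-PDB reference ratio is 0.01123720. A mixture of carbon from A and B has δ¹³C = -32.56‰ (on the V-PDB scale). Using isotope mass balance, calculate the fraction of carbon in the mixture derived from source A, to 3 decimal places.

δ_A = (0.01072471/0.01123720 − 1)×1000 = (0.954393 − 1)×1000 = -45.607‰
δ_B = (0.01124221/0.01123720 − 1)×1000 = (1.000446 − 1)×1000 = 0.446‰
f_A = (δ_mix − δ_B)/(δ_A − δ_B) = (-32.56 − (0.446))/(-45.607 − (0.446))
f_A = -33.006 / -46.052 = 0.7167

0.717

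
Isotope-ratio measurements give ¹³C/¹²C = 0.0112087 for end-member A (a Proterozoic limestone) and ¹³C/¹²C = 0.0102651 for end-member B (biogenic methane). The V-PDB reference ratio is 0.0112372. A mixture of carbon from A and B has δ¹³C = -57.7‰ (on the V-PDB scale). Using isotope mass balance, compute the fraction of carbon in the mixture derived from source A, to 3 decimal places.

δ_A = (0.0112087/0.0112372 − 1)×1000 = (0.997464 − 1)×1000 = -2.536‰
δ_B = (0.0102651/0.0112372 − 1)×1000 = (0.913493 − 1)×1000 = -86.507‰
f_A = (δ_mix − δ_B)/(δ_A − δ_B) = (-57.7 − (-86.507))/(-2.536 − (-86.507))
f_A = 28.807 / 83.971 = 0.3431

0.343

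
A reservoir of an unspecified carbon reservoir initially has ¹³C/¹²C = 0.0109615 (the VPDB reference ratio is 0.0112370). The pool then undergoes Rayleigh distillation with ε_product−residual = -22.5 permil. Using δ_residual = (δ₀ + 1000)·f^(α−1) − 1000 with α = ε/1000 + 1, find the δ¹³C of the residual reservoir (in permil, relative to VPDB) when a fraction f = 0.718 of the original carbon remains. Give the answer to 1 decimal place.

δ₀ = (0.0109615/0.0112370 − 1)×1000 = (0.975483 − 1)×1000 = -24.517 permil
α − 1 = ε/1000 = -0.0225
f^(α−1) = 0.718^(-0.0225) = 1.007482
δ_res = (-24.517 + 1000) × 1.007482 − 1000 = 982.781 − 1000 = -17.22 permil

-17.2 permil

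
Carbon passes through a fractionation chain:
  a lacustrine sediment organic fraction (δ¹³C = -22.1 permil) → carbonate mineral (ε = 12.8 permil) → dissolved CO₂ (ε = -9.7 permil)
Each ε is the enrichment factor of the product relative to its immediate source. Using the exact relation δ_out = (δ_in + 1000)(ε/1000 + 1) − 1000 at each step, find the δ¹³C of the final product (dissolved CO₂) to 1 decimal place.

-19.2 permil

step 1: δ = (-22.10 + 1000)·(12.8/1000 + 1) − 1000 = -9.58 permil
step 2: δ = (-9.58 + 1000)·(-9.7/1000 + 1) − 1000 = -19.19 permil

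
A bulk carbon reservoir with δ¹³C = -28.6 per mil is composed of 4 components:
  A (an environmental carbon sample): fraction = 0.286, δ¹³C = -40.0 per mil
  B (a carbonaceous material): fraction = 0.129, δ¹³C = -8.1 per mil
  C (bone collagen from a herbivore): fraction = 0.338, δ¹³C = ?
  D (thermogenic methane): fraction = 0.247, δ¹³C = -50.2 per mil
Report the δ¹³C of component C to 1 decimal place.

-11.0 per mil

Isotope mass balance: δ_bulk = Σ fᵢ·δᵢ.
-28.6 = 0.286×(-40.0) + 0.129×(-8.1) + 0.338×δ_C + 0.247×(-50.2)
0.338·δ_C = -28.6 − (-24.884) = -3.716
δ_C = -3.716 / 0.338 = -10.99 per mil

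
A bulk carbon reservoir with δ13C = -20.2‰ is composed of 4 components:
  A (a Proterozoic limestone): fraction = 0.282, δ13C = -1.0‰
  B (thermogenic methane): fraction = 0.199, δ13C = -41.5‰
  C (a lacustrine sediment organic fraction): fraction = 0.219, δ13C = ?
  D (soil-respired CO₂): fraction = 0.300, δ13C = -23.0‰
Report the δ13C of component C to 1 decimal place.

-21.7‰

Isotope mass balance: δ_bulk = Σ fᵢ·δᵢ.
-20.2 = 0.282×(-1.0) + 0.199×(-41.5) + 0.219×δ_C + 0.300×(-23.0)
0.219·δ_C = -20.2 − (-15.440) = -4.760
δ_C = -4.760 / 0.219 = -21.73‰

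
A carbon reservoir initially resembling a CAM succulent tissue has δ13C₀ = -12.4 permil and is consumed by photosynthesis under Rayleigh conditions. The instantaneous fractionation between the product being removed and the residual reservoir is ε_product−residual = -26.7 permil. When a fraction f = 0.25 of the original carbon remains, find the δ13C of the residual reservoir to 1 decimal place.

24.8 permil

Rayleigh residual: δ_res = (δ₀ + 1000)·f^(α−1) − 1000
α = ε/1000 + 1 = 0.97330, so α − 1 = -0.02670
f^(α−1) = 0.25^(-0.02670) = 1.037708
δ_res = (-12.4 + 1000) × 1.037708 − 1000 = 1024.840 − 1000 = 24.84 permil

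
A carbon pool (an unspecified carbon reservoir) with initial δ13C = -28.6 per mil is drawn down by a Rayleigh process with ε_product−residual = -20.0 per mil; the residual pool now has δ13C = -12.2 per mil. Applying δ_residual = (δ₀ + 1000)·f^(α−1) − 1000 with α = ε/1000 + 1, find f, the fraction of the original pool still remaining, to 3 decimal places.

α − 1 = ε/1000 = -0.0200
(δ_res + 1000)/(δ₀ + 1000) = (-12.2 + 1000)/(-28.6 + 1000) = 987.8/971.4 = 1.016883
f = 1.016883^(1/-0.0200) = exp(ln(1.016883)/-0.0200) = exp(0.01674/-0.0200)
f = exp(-0.8371) = 0.4330

0.433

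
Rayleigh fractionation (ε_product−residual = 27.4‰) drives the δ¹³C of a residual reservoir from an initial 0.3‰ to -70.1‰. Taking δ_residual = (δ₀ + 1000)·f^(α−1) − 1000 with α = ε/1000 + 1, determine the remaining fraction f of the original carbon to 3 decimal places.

0.070

α − 1 = ε/1000 = 0.0274
(δ_res + 1000)/(δ₀ + 1000) = (-70.1 + 1000)/(0.3 + 1000) = 929.9/1000.3 = 0.929621
f = 0.929621^(1/0.0274) = exp(ln(0.929621)/0.0274) = exp(-0.07298/0.0274)
f = exp(-2.6634) = 0.0697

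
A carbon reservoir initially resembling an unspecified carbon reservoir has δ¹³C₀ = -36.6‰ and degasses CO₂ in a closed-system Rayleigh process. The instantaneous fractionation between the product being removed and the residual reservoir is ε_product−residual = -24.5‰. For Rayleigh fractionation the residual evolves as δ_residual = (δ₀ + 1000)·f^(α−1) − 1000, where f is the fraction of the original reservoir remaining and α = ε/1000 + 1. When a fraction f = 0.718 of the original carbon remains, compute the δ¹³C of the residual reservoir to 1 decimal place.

-28.7‰

Rayleigh residual: δ_res = (δ₀ + 1000)·f^(α−1) − 1000
α = ε/1000 + 1 = 0.97550, so α − 1 = -0.02450
f^(α−1) = 0.718^(-0.02450) = 1.008150
δ_res = (-36.6 + 1000) × 1.008150 − 1000 = 971.251 − 1000 = -28.75‰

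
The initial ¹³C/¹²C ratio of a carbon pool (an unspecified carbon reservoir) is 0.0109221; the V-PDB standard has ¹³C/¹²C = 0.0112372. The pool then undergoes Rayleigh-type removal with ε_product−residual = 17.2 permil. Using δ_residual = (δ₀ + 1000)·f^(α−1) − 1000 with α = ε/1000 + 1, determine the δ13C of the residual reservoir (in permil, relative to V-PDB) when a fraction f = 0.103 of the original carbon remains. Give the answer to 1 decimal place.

δ₀ = (0.0109221/0.0112372 − 1)×1000 = (0.971959 − 1)×1000 = -28.041 permil
α − 1 = ε/1000 = 0.0172
f^(α−1) = 0.103^(0.0172) = 0.961658
δ_res = (-28.041 + 1000) × 0.961658 − 1000 = 934.693 − 1000 = -65.31 permil

-65.3 permil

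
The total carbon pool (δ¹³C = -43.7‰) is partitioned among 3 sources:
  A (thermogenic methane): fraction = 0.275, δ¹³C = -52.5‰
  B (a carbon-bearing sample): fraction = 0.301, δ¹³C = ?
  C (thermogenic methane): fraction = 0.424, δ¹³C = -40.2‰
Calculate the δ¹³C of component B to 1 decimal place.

Isotope mass balance: δ_bulk = Σ fᵢ·δᵢ.
-43.7 = 0.275×(-52.5) + 0.301×δ_B + 0.424×(-40.2)
0.301·δ_B = -43.7 − (-31.482) = -12.218
δ_B = -12.218 / 0.301 = -40.59‰

-40.6‰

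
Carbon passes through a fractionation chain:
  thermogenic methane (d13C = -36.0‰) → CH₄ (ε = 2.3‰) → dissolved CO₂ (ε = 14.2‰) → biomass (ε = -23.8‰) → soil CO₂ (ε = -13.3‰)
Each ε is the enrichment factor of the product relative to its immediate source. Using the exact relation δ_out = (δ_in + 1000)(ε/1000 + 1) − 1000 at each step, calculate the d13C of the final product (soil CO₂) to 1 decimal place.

-56.1‰

step 1: δ = (-36.00 + 1000)·(2.3/1000 + 1) − 1000 = -33.78‰
step 2: δ = (-33.78 + 1000)·(14.2/1000 + 1) − 1000 = -20.06‰
step 3: δ = (-20.06 + 1000)·(-23.8/1000 + 1) − 1000 = -43.39‰
step 4: δ = (-43.39 + 1000)·(-13.3/1000 + 1) − 1000 = -56.11‰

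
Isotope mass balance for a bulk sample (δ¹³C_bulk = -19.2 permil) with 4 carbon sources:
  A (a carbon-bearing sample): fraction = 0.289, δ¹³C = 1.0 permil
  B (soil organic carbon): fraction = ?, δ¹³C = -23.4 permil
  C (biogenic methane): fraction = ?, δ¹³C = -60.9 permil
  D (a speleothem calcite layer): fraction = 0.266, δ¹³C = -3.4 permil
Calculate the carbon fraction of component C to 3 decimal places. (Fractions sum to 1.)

0.218

Let f_C and f_B be the unknown fractions; fractions sum to 1 so f_C + f_B = 0.445.
Mass balance: Σ fᵢ·δᵢ = δ_bulk ⇒ f_C·(-60.9) + f_B·(-23.4) = -19.2 − (-0.615) = -18.585
Substitute f_B = 0.445 − f_C:
f_C·(-60.9 − -23.4) = -18.585 − 0.445×(-23.4) = -8.172
f_C = -8.172 / -37.5 = 0.2179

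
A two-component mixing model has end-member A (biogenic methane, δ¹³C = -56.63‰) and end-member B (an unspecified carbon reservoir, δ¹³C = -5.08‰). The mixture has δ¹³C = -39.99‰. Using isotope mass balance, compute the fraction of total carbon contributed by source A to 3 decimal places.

0.677

δ_mix = f_A·δ_A + (1 − f_A)·δ_B  ⇒  f_A = (δ_mix − δ_B)/(δ_A − δ_B)
f_A = (-39.99 − (-5.08)) / (-56.63 − (-5.08))
f_A = -34.91 / -51.55 = 0.6772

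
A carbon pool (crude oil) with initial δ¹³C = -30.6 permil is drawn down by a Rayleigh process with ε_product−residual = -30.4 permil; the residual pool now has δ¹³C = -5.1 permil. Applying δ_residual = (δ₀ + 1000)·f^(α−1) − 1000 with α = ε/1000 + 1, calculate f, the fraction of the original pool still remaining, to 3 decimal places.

0.426

α − 1 = ε/1000 = -0.0304
(δ_res + 1000)/(δ₀ + 1000) = (-5.1 + 1000)/(-30.6 + 1000) = 994.9/969.4 = 1.026305
f = 1.026305^(1/-0.0304) = exp(ln(1.026305)/-0.0304) = exp(0.02596/-0.0304)
f = exp(-0.8541) = 0.4257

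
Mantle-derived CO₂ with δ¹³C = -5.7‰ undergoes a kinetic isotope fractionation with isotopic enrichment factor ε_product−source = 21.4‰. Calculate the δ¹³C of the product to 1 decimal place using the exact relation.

15.6‰

Exactly, δ_product = (δ_source + 1000)·(ε/1000 + 1) − 1000.
δ_product = (-5.7 + 1000) × (21.4/1000 + 1) − 1000
δ_product = 15.58‰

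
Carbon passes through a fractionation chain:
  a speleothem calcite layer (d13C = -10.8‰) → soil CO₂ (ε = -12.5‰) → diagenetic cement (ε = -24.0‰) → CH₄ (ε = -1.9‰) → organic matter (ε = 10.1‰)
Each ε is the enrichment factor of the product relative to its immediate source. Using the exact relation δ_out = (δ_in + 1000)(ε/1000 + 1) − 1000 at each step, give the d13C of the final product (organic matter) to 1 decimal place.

step 1: δ = (-10.80 + 1000)·(-12.5/1000 + 1) − 1000 = -23.16‰
step 2: δ = (-23.16 + 1000)·(-24.0/1000 + 1) − 1000 = -46.61‰
step 3: δ = (-46.61 + 1000)·(-1.9/1000 + 1) − 1000 = -48.42‰
step 4: δ = (-48.42 + 1000)·(10.1/1000 + 1) − 1000 = -38.81‰

-38.8‰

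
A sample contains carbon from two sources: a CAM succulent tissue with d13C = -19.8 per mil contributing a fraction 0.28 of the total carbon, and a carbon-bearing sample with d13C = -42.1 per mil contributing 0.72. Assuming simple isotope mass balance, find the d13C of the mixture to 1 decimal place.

δ_mix = f_A·δ_A + f_B·δ_B
δ_mix = 0.28 × (-19.8) + 0.72 × (-42.1)
δ_mix = -5.54 + -30.31 = -35.86 per mil

-35.9 per mil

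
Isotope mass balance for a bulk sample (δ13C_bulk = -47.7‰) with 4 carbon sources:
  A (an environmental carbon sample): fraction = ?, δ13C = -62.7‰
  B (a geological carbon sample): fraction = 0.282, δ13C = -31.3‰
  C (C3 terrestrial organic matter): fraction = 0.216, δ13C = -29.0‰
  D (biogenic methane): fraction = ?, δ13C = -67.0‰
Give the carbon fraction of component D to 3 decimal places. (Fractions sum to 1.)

0.264

Let f_D and f_A be the unknown fractions; fractions sum to 1 so f_D + f_A = 0.502.
Mass balance: Σ fᵢ·δᵢ = δ_bulk ⇒ f_D·(-67.0) + f_A·(-62.7) = -47.7 − (-15.091) = -32.609
Substitute f_A = 0.502 − f_D:
f_D·(-67.0 − -62.7) = -32.609 − 0.502×(-62.7) = -1.134
f_D = -1.134 / -4.3 = 0.2637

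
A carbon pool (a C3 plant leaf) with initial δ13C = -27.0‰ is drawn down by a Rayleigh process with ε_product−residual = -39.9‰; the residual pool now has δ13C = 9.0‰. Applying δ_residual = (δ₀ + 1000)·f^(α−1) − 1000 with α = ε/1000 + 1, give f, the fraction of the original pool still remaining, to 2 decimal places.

0.40

α − 1 = ε/1000 = -0.0399
(δ_res + 1000)/(δ₀ + 1000) = (9.0 + 1000)/(-27.0 + 1000) = 1009.0/973.0 = 1.036999
f = 1.036999^(1/-0.0399) = exp(ln(1.036999)/-0.0399) = exp(0.03633/-0.0399)
f = exp(-0.9105) = 0.4023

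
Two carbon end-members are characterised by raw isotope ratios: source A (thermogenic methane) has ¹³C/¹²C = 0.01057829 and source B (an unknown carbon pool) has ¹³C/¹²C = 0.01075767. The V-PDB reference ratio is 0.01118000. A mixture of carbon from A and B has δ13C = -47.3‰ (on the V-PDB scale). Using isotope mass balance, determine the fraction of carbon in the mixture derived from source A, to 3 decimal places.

δ_A = (0.01057829/0.01118000 − 1)×1000 = (0.946180 − 1)×1000 = -53.820‰
δ_B = (0.01075767/0.01118000 − 1)×1000 = (0.962225 − 1)×1000 = -37.775‰
f_A = (δ_mix − δ_B)/(δ_A − δ_B) = (-47.3 − (-37.775))/(-53.820 − (-37.775))
f_A = -9.525 / -16.045 = 0.5936

0.594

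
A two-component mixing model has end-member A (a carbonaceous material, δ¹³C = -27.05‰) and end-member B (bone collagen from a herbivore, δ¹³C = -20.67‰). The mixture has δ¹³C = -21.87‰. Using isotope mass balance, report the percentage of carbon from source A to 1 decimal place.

18.8%

δ_mix = f_A·δ_A + (1 − f_A)·δ_B  ⇒  f_A = (δ_mix − δ_B)/(δ_A − δ_B)
f_A = (-21.87 − (-20.67)) / (-27.05 − (-20.67))
f_A = -1.20 / -6.38 = 0.1881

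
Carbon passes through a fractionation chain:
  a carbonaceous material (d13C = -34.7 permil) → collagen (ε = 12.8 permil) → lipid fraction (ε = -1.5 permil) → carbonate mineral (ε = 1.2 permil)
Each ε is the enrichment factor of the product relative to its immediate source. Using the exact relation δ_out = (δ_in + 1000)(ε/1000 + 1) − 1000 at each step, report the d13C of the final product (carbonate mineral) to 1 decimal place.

-22.6 permil

step 1: δ = (-34.70 + 1000)·(12.8/1000 + 1) − 1000 = -22.34 permil
step 2: δ = (-22.34 + 1000)·(-1.5/1000 + 1) − 1000 = -23.81 permil
step 3: δ = (-23.81 + 1000)·(1.2/1000 + 1) − 1000 = -22.64 permil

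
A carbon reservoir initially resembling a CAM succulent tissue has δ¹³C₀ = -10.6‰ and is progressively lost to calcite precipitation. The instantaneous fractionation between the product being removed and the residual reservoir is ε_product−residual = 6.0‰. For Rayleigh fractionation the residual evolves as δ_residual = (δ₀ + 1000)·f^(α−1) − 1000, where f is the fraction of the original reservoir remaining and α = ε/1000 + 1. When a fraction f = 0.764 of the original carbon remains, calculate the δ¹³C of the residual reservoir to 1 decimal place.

Rayleigh residual: δ_res = (δ₀ + 1000)·f^(α−1) − 1000
α = ε/1000 + 1 = 1.00600, so α − 1 = 0.00600
f^(α−1) = 0.764^(0.00600) = 0.998386
δ_res = (-10.6 + 1000) × 0.998386 − 1000 = 987.803 − 1000 = -12.20‰

-12.2‰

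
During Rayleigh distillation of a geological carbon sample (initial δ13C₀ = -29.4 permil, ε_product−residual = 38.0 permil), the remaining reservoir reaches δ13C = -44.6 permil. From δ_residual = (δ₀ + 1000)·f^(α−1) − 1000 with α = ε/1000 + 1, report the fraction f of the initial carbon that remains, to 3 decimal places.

α − 1 = ε/1000 = 0.0380
(δ_res + 1000)/(δ₀ + 1000) = (-44.6 + 1000)/(-29.4 + 1000) = 955.4/970.6 = 0.984340
f = 0.984340^(1/0.0380) = exp(ln(0.984340)/0.0380) = exp(-0.01578/0.0380)
f = exp(-0.4154) = 0.6601

0.660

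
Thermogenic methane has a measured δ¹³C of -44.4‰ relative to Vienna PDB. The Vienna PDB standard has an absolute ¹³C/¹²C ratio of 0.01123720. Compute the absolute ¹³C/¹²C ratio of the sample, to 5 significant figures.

R_sample = R_standard × (δ¹³C/1000 + 1)
R_sample = 0.01123720 × (-44.4/1000 + 1) = 0.01123720 × 0.955600
R_sample = 0.0107383

0.010738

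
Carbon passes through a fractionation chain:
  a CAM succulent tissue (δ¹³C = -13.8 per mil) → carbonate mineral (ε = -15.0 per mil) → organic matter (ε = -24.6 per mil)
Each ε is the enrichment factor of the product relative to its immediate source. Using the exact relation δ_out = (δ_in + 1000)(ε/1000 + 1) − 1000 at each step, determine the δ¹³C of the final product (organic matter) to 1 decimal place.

-52.5 per mil

step 1: δ = (-13.80 + 1000)·(-15.0/1000 + 1) − 1000 = -28.59 per mil
step 2: δ = (-28.59 + 1000)·(-24.6/1000 + 1) − 1000 = -52.49 per mil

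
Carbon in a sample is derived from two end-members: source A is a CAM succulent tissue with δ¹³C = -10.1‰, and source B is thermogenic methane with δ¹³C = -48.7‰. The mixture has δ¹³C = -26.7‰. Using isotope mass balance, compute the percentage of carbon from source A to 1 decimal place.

δ_mix = f_A·δ_A + (1 − f_A)·δ_B  ⇒  f_A = (δ_mix − δ_B)/(δ_A − δ_B)
f_A = (-26.7 − (-48.7)) / (-10.1 − (-48.7))
f_A = 22.0 / 38.6 = 0.5699

57.0%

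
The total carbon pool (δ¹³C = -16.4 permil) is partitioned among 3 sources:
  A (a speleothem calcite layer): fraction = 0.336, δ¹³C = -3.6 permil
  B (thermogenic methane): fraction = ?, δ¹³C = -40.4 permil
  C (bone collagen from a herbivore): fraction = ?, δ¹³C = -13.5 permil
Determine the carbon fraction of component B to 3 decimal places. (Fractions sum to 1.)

0.231

Let f_B and f_C be the unknown fractions; fractions sum to 1 so f_B + f_C = 0.664.
Mass balance: Σ fᵢ·δᵢ = δ_bulk ⇒ f_B·(-40.4) + f_C·(-13.5) = -16.4 − (-1.210) = -15.190
Substitute f_C = 0.664 − f_B:
f_B·(-40.4 − -13.5) = -15.190 − 0.664×(-13.5) = -6.226
f_B = -6.226 / -26.9 = 0.2315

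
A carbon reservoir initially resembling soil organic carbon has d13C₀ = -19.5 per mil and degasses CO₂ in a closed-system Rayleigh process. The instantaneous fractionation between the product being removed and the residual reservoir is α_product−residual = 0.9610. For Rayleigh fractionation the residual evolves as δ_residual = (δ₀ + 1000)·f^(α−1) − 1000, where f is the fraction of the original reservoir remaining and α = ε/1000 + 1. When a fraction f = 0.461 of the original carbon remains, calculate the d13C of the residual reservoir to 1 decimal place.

Rayleigh residual: δ_res = (δ₀ + 1000)·f^(α−1) − 1000
α − 1 = -0.03900
f^(α−1) = 0.461^(-0.03900) = 1.030661
δ_res = (-19.5 + 1000) × 1.030661 − 1000 = 1010.563 − 1000 = 10.56 per mil

10.6 per mil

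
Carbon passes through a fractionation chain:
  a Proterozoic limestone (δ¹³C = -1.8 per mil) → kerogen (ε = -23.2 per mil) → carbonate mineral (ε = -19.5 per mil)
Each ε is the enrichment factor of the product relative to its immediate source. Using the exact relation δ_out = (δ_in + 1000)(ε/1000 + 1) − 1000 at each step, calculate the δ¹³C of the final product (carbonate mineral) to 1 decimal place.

-44.0 per mil

step 1: δ = (-1.80 + 1000)·(-23.2/1000 + 1) − 1000 = -24.96 per mil
step 2: δ = (-24.96 + 1000)·(-19.5/1000 + 1) − 1000 = -43.97 per mil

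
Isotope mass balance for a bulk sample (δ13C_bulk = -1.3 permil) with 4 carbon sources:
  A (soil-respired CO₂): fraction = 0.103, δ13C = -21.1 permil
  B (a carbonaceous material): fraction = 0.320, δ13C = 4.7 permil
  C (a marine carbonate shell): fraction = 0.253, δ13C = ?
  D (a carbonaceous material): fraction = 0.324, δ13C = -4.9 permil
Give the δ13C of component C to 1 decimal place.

3.8 permil

Isotope mass balance: δ_bulk = Σ fᵢ·δᵢ.
-1.3 = 0.103×(-21.1) + 0.320×(4.7) + 0.253×δ_C + 0.324×(-4.9)
0.253·δ_C = -1.3 − (-2.257) = 0.957
δ_C = 0.957 / 0.253 = 3.78 permil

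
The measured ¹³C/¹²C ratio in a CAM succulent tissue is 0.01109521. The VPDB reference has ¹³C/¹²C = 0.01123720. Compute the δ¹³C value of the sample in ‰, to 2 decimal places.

-12.64‰

δ¹³C = (R_sample / R_standard − 1) × 1000
R_sample / R_standard = 0.01109521 / 0.01123720 = 0.987364
δ¹³C = (0.987364 − 1) × 1000 = -12.636‰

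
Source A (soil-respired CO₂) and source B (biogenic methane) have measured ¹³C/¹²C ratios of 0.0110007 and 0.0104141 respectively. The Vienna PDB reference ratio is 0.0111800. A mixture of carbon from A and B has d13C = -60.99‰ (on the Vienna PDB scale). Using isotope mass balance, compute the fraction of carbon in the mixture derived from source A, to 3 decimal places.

0.143

δ_A = (0.0110007/0.0111800 − 1)×1000 = (0.983962 − 1)×1000 = -16.038‰
δ_B = (0.0104141/0.0111800 − 1)×1000 = (0.931494 − 1)×1000 = -68.506‰
f_A = (δ_mix − δ_B)/(δ_A − δ_B) = (-60.99 − (-68.506))/(-16.038 − (-68.506))
f_A = 7.516 / 52.469 = 0.1433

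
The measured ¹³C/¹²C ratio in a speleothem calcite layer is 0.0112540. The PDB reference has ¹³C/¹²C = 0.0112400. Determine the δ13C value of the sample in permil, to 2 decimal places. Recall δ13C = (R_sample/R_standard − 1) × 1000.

δ13C = (R_sample / R_standard − 1) × 1000
R_sample / R_standard = 0.0112540 / 0.0112400 = 1.001246
δ13C = (1.001246 − 1) × 1000 = 1.246 permil

1.25 permil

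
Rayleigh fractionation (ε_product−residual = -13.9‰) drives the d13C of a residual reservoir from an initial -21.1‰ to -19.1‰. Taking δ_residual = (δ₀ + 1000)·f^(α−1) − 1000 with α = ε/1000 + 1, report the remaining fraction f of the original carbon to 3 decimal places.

α − 1 = ε/1000 = -0.0139
(δ_res + 1000)/(δ₀ + 1000) = (-19.1 + 1000)/(-21.1 + 1000) = 980.9/978.9 = 1.002043
f = 1.002043^(1/-0.0139) = exp(ln(1.002043)/-0.0139) = exp(0.00204/-0.0139)
f = exp(-0.1468) = 0.8634

0.863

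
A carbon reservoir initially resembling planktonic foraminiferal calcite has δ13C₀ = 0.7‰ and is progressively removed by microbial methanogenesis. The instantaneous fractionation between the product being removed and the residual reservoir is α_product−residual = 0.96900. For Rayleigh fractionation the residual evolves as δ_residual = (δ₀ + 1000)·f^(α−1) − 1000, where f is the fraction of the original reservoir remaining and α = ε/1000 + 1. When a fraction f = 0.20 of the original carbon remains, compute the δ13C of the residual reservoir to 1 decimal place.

51.9‰

Rayleigh residual: δ_res = (δ₀ + 1000)·f^(α−1) − 1000
α − 1 = -0.03100
f^(α−1) = 0.20^(-0.03100) = 1.051158
δ_res = (0.7 + 1000) × 1.051158 − 1000 = 1051.894 − 1000 = 51.89‰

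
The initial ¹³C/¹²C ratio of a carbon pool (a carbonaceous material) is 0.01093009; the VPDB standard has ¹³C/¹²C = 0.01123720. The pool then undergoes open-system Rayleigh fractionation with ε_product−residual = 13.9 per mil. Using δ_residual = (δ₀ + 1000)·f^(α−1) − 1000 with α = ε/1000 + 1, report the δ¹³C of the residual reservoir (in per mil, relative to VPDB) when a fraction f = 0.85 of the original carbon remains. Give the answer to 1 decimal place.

-29.5 per mil

δ₀ = (0.01093009/0.01123720 − 1)×1000 = (0.972670 − 1)×1000 = -27.330 per mil
α − 1 = ε/1000 = 0.0139
f^(α−1) = 0.85^(0.0139) = 0.997744
δ_res = (-27.330 + 1000) × 0.997744 − 1000 = 970.475 − 1000 = -29.52 per mil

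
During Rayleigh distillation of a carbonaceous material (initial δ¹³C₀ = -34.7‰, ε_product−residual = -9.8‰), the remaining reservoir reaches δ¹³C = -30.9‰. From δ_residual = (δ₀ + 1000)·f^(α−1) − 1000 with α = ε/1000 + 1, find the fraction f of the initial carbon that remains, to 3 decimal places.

α − 1 = ε/1000 = -0.0098
(δ_res + 1000)/(δ₀ + 1000) = (-30.9 + 1000)/(-34.7 + 1000) = 969.1/965.3 = 1.003937
f = 1.003937^(1/-0.0098) = exp(ln(1.003937)/-0.0098) = exp(0.00393/-0.0098)
f = exp(-0.4009) = 0.6697

0.670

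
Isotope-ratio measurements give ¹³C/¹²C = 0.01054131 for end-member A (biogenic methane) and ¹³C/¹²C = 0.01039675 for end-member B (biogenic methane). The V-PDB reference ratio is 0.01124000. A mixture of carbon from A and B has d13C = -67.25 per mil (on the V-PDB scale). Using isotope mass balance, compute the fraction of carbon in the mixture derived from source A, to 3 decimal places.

δ_A = (0.01054131/0.01124000 − 1)×1000 = (0.937839 − 1)×1000 = -62.161 per mil
δ_B = (0.01039675/0.01124000 − 1)×1000 = (0.924978 − 1)×1000 = -75.022 per mil
f_A = (δ_mix − δ_B)/(δ_A − δ_B) = (-67.25 − (-75.022))/(-62.161 − (-75.022))
f_A = 7.772 / 12.861 = 0.6043

0.604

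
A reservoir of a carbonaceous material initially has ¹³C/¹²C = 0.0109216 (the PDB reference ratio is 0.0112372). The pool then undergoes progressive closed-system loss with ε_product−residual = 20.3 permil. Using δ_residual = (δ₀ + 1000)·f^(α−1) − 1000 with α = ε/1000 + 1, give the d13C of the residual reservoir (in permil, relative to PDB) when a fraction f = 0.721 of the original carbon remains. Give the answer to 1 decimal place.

-34.5 permil

δ₀ = (0.0109216/0.0112372 − 1)×1000 = (0.971915 − 1)×1000 = -28.085 permil
α − 1 = ε/1000 = 0.0203
f^(α−1) = 0.721^(0.0203) = 0.993382
δ_res = (-28.085 + 1000) × 0.993382 − 1000 = 965.482 − 1000 = -34.52 permil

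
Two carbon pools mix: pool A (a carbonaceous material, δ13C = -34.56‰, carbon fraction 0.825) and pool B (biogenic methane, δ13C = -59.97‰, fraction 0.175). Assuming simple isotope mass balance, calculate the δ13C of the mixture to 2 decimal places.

-39.01‰

δ_mix = f_A·δ_A + f_B·δ_B
δ_mix = 0.825 × (-34.56) + 0.175 × (-59.97)
δ_mix = -28.512 + -10.495 = -39.007‰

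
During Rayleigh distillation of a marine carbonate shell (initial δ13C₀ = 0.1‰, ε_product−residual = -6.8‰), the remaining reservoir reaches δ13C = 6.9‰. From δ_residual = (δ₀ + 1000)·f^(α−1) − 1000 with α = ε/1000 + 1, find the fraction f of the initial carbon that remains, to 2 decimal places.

α − 1 = ε/1000 = -0.0068
(δ_res + 1000)/(δ₀ + 1000) = (6.9 + 1000)/(0.1 + 1000) = 1006.9/1000.1 = 1.006799
f = 1.006799^(1/-0.0068) = exp(ln(1.006799)/-0.0068) = exp(0.00678/-0.0068)
f = exp(-0.9965) = 0.3692

0.37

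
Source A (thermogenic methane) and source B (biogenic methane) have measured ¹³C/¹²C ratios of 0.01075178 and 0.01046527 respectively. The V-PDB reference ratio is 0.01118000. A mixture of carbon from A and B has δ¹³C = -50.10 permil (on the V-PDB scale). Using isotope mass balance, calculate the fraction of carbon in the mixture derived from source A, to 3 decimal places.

δ_A = (0.01075178/0.01118000 − 1)×1000 = (0.961698 − 1)×1000 = -38.302 permil
δ_B = (0.01046527/0.01118000 − 1)×1000 = (0.936071 − 1)×1000 = -63.929 permil
f_A = (δ_mix − δ_B)/(δ_A − δ_B) = (-50.10 − (-63.929))/(-38.302 − (-63.929))
f_A = 13.829 / 25.627 = 0.5396

0.540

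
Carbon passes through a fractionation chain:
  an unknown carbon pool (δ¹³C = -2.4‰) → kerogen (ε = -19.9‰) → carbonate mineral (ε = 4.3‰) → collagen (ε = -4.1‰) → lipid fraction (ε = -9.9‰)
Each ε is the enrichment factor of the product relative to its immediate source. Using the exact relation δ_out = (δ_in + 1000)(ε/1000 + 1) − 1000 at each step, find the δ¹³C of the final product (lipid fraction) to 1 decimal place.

step 1: δ = (-2.40 + 1000)·(-19.9/1000 + 1) − 1000 = -22.25‰
step 2: δ = (-22.25 + 1000)·(4.3/1000 + 1) − 1000 = -18.05‰
step 3: δ = (-18.05 + 1000)·(-4.1/1000 + 1) − 1000 = -22.07‰
step 4: δ = (-22.07 + 1000)·(-9.9/1000 + 1) − 1000 = -31.76‰

-31.8‰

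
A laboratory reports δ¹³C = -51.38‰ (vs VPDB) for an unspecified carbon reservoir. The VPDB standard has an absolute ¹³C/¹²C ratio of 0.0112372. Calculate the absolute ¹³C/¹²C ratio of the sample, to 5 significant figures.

R_sample = R_standard × (δ¹³C/1000 + 1)
R_sample = 0.0112372 × (-51.38/1000 + 1) = 0.0112372 × 0.948620
R_sample = 0.0106598

0.010660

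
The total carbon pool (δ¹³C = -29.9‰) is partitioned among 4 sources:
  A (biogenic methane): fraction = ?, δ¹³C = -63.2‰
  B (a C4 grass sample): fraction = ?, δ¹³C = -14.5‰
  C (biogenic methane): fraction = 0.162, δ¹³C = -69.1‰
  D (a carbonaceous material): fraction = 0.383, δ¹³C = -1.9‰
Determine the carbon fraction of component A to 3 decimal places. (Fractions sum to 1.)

0.234

Let f_A and f_B be the unknown fractions; fractions sum to 1 so f_A + f_B = 0.455.
Mass balance: Σ fᵢ·δᵢ = δ_bulk ⇒ f_A·(-63.2) + f_B·(-14.5) = -29.9 − (-11.922) = -17.978
Substitute f_B = 0.455 − f_A:
f_A·(-63.2 − -14.5) = -17.978 − 0.455×(-14.5) = -11.381
f_A = -11.381 / -48.7 = 0.2337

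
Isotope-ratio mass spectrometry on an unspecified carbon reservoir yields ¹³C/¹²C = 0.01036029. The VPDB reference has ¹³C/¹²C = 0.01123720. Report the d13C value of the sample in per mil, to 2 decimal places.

-78.04 per mil

d13C = (R_sample / R_standard − 1) × 1000
R_sample / R_standard = 0.01036029 / 0.01123720 = 0.921964
d13C = (0.921964 − 1) × 1000 = -78.036 per mil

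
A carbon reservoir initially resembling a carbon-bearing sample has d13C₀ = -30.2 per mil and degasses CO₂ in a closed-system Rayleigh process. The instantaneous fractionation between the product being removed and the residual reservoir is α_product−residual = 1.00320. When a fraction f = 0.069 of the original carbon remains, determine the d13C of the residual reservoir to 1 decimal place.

Rayleigh residual: δ_res = (δ₀ + 1000)·f^(α−1) − 1000
α − 1 = 0.00320
f^(α−1) = 0.069^(0.00320) = 0.991481
δ_res = (-30.2 + 1000) × 0.991481 − 1000 = 961.538 − 1000 = -38.46 per mil

-38.5 per mil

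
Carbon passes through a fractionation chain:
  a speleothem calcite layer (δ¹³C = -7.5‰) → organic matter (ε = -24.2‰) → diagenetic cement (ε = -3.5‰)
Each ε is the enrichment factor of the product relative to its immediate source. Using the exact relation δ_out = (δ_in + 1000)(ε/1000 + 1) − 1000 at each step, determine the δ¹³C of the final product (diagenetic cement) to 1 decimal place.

-34.9‰

step 1: δ = (-7.50 + 1000)·(-24.2/1000 + 1) − 1000 = -31.52‰
step 2: δ = (-31.52 + 1000)·(-3.5/1000 + 1) − 1000 = -34.91‰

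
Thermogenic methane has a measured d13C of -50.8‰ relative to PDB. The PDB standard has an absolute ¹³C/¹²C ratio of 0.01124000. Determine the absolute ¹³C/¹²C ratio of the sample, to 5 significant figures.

0.010669

R_sample = R_standard × (d13C/1000 + 1)
R_sample = 0.01124000 × (-50.8/1000 + 1) = 0.01124000 × 0.949200
R_sample = 0.0106690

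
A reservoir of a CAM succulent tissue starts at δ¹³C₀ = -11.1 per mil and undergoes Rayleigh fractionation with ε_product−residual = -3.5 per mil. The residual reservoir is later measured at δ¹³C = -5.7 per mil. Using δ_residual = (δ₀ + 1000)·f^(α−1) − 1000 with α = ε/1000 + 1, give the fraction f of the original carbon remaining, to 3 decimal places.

0.211

α − 1 = ε/1000 = -0.0035
(δ_res + 1000)/(δ₀ + 1000) = (-5.7 + 1000)/(-11.1 + 1000) = 994.3/988.9 = 1.005461
f = 1.005461^(1/-0.0035) = exp(ln(1.005461)/-0.0035) = exp(0.00545/-0.0035)
f = exp(-1.5559) = 0.2110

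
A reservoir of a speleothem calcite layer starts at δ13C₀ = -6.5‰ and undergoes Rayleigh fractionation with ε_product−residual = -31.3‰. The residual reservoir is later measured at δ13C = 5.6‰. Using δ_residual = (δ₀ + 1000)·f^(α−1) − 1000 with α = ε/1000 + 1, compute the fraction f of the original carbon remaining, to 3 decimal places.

α − 1 = ε/1000 = -0.0313
(δ_res + 1000)/(δ₀ + 1000) = (5.6 + 1000)/(-6.5 + 1000) = 1005.6/993.5 = 1.012179
f = 1.012179^(1/-0.0313) = exp(ln(1.012179)/-0.0313) = exp(0.01211/-0.0313)
f = exp(-0.3868) = 0.6793

0.679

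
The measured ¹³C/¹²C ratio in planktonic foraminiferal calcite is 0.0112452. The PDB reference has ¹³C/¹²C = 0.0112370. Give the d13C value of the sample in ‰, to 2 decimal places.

0.73‰

d13C = (R_sample / R_standard − 1) × 1000
R_sample / R_standard = 0.0112452 / 0.0112370 = 1.000730
d13C = (1.000730 − 1) × 1000 = 0.730‰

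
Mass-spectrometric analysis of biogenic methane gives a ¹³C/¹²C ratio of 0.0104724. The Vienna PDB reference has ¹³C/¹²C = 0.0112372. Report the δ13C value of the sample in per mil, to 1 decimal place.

δ13C = (R_sample / R_standard − 1) × 1000
R_sample / R_standard = 0.0104724 / 0.0112372 = 0.931940
δ13C = (0.931940 − 1) × 1000 = -68.06 per mil

-68.1 per mil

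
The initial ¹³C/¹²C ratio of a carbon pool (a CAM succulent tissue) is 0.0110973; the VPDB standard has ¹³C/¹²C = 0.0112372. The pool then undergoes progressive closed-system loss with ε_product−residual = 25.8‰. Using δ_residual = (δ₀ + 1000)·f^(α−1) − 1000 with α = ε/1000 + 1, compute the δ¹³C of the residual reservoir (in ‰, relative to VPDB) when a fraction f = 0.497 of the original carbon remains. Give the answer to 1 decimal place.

δ₀ = (0.0110973/0.0112372 − 1)×1000 = (0.987550 − 1)×1000 = -12.450‰
α − 1 = ε/1000 = 0.0258
f^(α−1) = 0.497^(0.0258) = 0.982123
δ_res = (-12.450 + 1000) × 0.982123 − 1000 = 969.896 − 1000 = -30.10‰

-30.1‰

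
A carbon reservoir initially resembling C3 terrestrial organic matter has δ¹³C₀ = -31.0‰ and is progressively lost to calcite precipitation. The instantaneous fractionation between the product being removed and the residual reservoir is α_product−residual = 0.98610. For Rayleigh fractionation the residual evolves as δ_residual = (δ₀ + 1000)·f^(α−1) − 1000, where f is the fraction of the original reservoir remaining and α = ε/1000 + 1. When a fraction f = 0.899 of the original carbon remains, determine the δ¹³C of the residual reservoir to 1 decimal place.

Rayleigh residual: δ_res = (δ₀ + 1000)·f^(α−1) − 1000
α − 1 = -0.01390
f^(α−1) = 0.899^(-0.01390) = 1.001481
δ_res = (-31.0 + 1000) × 1.001481 − 1000 = 970.435 − 1000 = -29.56‰

-29.6‰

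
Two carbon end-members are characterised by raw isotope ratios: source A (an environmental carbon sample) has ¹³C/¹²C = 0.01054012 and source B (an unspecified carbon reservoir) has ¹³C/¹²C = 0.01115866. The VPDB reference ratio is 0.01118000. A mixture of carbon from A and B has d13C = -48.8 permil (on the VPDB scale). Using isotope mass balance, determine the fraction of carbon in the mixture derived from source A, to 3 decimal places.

δ_A = (0.01054012/0.01118000 − 1)×1000 = (0.942766 − 1)×1000 = -57.234 permil
δ_B = (0.01115866/0.01118000 − 1)×1000 = (0.998091 − 1)×1000 = -1.909 permil
f_A = (δ_mix − δ_B)/(δ_A − δ_B) = (-48.8 − (-1.909))/(-57.234 − (-1.909))
f_A = -46.891 / -55.326 = 0.8476

0.848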